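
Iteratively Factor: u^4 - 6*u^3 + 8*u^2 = (u)*(u^3 - 6*u^2 + 8*u) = u*(u - 2)*(u^2 - 4*u) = u^2*(u - 2)*(u - 4)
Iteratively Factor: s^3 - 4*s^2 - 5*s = (s + 1)*(s^2 - 5*s) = s*(s + 1)*(s - 5)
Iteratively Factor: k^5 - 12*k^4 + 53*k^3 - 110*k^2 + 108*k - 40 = (k - 1)*(k^4 - 11*k^3 + 42*k^2 - 68*k + 40) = (k - 2)*(k - 1)*(k^3 - 9*k^2 + 24*k - 20) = (k - 5)*(k - 2)*(k - 1)*(k^2 - 4*k + 4) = (k - 5)*(k - 2)^2*(k - 1)*(k - 2)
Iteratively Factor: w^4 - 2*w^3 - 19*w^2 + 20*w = (w)*(w^3 - 2*w^2 - 19*w + 20) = w*(w + 4)*(w^2 - 6*w + 5) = w*(w - 1)*(w + 4)*(w - 5)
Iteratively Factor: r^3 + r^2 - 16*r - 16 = (r + 1)*(r^2 - 16) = (r + 1)*(r + 4)*(r - 4)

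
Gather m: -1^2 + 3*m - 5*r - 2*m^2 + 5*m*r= -2*m^2 + m*(5*r + 3) - 5*r - 1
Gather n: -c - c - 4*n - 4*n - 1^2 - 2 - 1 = -2*c - 8*n - 4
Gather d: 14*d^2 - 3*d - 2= 14*d^2 - 3*d - 2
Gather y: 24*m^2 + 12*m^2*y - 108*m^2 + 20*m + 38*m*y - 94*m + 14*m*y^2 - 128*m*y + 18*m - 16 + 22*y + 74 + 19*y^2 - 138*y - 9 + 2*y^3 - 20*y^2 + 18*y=-84*m^2 - 56*m + 2*y^3 + y^2*(14*m - 1) + y*(12*m^2 - 90*m - 98) + 49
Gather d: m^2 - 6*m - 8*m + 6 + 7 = m^2 - 14*m + 13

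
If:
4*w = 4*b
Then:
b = w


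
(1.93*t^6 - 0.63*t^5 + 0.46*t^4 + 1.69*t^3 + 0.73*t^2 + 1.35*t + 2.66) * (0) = 0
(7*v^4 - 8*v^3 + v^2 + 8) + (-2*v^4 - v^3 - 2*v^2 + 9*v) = 5*v^4 - 9*v^3 - v^2 + 9*v + 8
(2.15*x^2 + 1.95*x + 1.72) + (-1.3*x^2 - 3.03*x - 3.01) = 0.85*x^2 - 1.08*x - 1.29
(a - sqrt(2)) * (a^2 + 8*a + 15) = a^3 - sqrt(2)*a^2 + 8*a^2 - 8*sqrt(2)*a + 15*a - 15*sqrt(2)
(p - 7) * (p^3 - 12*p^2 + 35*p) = p^4 - 19*p^3 + 119*p^2 - 245*p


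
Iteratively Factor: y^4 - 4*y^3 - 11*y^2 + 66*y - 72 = (y - 3)*(y^3 - y^2 - 14*y + 24) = (y - 3)^2*(y^2 + 2*y - 8) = (y - 3)^2*(y - 2)*(y + 4)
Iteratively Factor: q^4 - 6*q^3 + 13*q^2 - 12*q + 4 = (q - 2)*(q^3 - 4*q^2 + 5*q - 2) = (q - 2)^2*(q^2 - 2*q + 1) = (q - 2)^2*(q - 1)*(q - 1)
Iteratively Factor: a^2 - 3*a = (a - 3)*(a)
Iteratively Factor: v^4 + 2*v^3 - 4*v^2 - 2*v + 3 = (v + 1)*(v^3 + v^2 - 5*v + 3) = (v - 1)*(v + 1)*(v^2 + 2*v - 3) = (v - 1)^2*(v + 1)*(v + 3)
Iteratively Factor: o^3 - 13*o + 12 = (o - 1)*(o^2 + o - 12) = (o - 3)*(o - 1)*(o + 4)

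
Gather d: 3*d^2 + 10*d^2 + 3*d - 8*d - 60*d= 13*d^2 - 65*d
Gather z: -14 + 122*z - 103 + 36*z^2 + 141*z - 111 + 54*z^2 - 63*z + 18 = 90*z^2 + 200*z - 210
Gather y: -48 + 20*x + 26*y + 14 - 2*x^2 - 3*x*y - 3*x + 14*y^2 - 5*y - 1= -2*x^2 + 17*x + 14*y^2 + y*(21 - 3*x) - 35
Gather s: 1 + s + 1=s + 2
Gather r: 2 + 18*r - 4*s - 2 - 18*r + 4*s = 0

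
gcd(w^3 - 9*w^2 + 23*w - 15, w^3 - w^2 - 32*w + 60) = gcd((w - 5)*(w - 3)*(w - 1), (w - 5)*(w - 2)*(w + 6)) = w - 5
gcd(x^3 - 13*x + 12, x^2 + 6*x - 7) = x - 1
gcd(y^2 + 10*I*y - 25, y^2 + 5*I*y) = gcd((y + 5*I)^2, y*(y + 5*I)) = y + 5*I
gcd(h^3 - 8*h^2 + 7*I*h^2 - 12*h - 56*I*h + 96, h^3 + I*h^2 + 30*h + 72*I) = h^2 + 7*I*h - 12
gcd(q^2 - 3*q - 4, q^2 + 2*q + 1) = q + 1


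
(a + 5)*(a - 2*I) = a^2 + 5*a - 2*I*a - 10*I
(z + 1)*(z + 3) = z^2 + 4*z + 3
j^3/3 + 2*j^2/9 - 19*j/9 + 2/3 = (j/3 + 1)*(j - 2)*(j - 1/3)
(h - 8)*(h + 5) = h^2 - 3*h - 40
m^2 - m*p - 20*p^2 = (m - 5*p)*(m + 4*p)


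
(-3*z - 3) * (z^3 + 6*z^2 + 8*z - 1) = -3*z^4 - 21*z^3 - 42*z^2 - 21*z + 3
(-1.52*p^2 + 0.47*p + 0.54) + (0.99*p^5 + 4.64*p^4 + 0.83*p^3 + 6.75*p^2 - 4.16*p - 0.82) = 0.99*p^5 + 4.64*p^4 + 0.83*p^3 + 5.23*p^2 - 3.69*p - 0.28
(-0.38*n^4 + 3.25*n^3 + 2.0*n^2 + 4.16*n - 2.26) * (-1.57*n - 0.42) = 0.5966*n^5 - 4.9429*n^4 - 4.505*n^3 - 7.3712*n^2 + 1.801*n + 0.9492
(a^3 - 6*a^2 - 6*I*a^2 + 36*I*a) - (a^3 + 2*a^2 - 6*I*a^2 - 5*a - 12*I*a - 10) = -8*a^2 + 5*a + 48*I*a + 10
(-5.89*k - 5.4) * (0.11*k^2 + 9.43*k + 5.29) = -0.6479*k^3 - 56.1367*k^2 - 82.0801*k - 28.566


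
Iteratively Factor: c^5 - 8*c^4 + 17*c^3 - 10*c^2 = (c - 5)*(c^4 - 3*c^3 + 2*c^2) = (c - 5)*(c - 2)*(c^3 - c^2) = c*(c - 5)*(c - 2)*(c^2 - c) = c*(c - 5)*(c - 2)*(c - 1)*(c)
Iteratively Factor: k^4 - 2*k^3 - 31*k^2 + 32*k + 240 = (k - 5)*(k^3 + 3*k^2 - 16*k - 48) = (k - 5)*(k + 4)*(k^2 - k - 12) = (k - 5)*(k + 3)*(k + 4)*(k - 4)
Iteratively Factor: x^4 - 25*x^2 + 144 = (x - 3)*(x^3 + 3*x^2 - 16*x - 48) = (x - 3)*(x + 3)*(x^2 - 16) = (x - 4)*(x - 3)*(x + 3)*(x + 4)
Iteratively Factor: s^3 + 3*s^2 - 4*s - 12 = (s - 2)*(s^2 + 5*s + 6) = (s - 2)*(s + 2)*(s + 3)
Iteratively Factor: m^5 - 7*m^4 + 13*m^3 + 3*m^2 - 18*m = (m - 3)*(m^4 - 4*m^3 + m^2 + 6*m) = m*(m - 3)*(m^3 - 4*m^2 + m + 6) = m*(m - 3)*(m + 1)*(m^2 - 5*m + 6) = m*(m - 3)*(m - 2)*(m + 1)*(m - 3)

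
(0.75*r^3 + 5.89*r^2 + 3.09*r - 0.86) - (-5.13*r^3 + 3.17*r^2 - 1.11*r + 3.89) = 5.88*r^3 + 2.72*r^2 + 4.2*r - 4.75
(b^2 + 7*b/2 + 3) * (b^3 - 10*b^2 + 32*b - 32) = b^5 - 13*b^4/2 + 50*b^2 - 16*b - 96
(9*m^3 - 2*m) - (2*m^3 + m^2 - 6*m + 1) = 7*m^3 - m^2 + 4*m - 1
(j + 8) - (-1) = j + 9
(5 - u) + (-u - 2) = 3 - 2*u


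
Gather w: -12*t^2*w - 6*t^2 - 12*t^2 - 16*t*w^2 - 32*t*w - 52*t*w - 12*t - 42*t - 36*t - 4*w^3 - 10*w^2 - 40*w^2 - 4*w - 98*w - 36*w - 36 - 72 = -18*t^2 - 90*t - 4*w^3 + w^2*(-16*t - 50) + w*(-12*t^2 - 84*t - 138) - 108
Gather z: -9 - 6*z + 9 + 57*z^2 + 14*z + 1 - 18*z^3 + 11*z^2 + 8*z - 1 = -18*z^3 + 68*z^2 + 16*z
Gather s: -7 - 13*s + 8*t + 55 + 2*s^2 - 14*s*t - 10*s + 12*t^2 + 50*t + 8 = 2*s^2 + s*(-14*t - 23) + 12*t^2 + 58*t + 56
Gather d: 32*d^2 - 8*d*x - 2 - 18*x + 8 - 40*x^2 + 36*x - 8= 32*d^2 - 8*d*x - 40*x^2 + 18*x - 2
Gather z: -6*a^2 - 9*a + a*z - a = -6*a^2 + a*z - 10*a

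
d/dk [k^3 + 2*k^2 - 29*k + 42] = 3*k^2 + 4*k - 29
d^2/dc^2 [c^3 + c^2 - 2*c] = 6*c + 2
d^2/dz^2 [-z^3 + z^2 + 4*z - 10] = 2 - 6*z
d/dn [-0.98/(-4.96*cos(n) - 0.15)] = 4.8608*sin(n)/(4.96*cos(n) + 0.15)^2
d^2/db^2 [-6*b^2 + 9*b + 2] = -12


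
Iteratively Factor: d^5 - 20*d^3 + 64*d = (d - 4)*(d^4 + 4*d^3 - 4*d^2 - 16*d) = (d - 4)*(d - 2)*(d^3 + 6*d^2 + 8*d) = d*(d - 4)*(d - 2)*(d^2 + 6*d + 8) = d*(d - 4)*(d - 2)*(d + 2)*(d + 4)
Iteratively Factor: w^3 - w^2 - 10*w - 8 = (w + 1)*(w^2 - 2*w - 8) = (w + 1)*(w + 2)*(w - 4)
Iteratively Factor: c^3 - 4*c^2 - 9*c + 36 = (c - 4)*(c^2 - 9) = (c - 4)*(c + 3)*(c - 3)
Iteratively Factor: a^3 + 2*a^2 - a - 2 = (a + 2)*(a^2 - 1) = (a - 1)*(a + 2)*(a + 1)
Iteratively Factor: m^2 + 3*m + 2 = (m + 1)*(m + 2)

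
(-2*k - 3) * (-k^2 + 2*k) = 2*k^3 - k^2 - 6*k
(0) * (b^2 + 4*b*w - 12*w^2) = 0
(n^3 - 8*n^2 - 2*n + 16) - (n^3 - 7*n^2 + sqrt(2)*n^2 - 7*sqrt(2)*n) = -sqrt(2)*n^2 - n^2 - 2*n + 7*sqrt(2)*n + 16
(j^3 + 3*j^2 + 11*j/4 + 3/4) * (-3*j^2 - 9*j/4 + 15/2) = -3*j^5 - 45*j^4/4 - 15*j^3/2 + 225*j^2/16 + 303*j/16 + 45/8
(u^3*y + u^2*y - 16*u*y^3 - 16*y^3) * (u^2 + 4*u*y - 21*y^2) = u^5*y + 4*u^4*y^2 + u^4*y - 37*u^3*y^3 + 4*u^3*y^2 - 64*u^2*y^4 - 37*u^2*y^3 + 336*u*y^5 - 64*u*y^4 + 336*y^5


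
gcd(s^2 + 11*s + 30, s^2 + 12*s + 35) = s + 5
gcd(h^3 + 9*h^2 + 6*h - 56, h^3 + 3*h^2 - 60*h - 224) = h^2 + 11*h + 28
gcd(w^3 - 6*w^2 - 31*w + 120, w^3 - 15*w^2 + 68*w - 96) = w^2 - 11*w + 24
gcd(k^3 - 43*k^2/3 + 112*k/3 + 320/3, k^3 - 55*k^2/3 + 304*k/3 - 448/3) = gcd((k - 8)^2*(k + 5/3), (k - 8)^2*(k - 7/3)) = k^2 - 16*k + 64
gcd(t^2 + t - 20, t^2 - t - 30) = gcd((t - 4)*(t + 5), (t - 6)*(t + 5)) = t + 5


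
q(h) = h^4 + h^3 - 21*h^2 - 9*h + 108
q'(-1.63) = 50.11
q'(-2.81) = 43.96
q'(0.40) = -25.06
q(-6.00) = 486.00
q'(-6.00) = -513.00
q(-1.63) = 69.60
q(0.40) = 101.13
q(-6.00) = 486.00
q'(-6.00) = -513.00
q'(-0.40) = 8.02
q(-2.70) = 12.67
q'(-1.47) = 46.52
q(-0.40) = 108.20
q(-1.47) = 77.34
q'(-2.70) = 47.54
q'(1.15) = -47.25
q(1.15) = 73.15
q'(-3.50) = 3.25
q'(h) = 4*h^3 + 3*h^2 - 42*h - 9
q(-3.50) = -10.56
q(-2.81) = 7.63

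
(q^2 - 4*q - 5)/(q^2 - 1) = (q - 5)/(q - 1)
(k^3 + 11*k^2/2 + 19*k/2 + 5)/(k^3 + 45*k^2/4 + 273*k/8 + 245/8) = 4*(k^2 + 3*k + 2)/(4*k^2 + 35*k + 49)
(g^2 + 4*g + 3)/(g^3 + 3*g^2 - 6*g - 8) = (g + 3)/(g^2 + 2*g - 8)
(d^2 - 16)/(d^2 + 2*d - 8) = (d - 4)/(d - 2)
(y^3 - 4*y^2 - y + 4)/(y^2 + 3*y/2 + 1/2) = 2*(y^2 - 5*y + 4)/(2*y + 1)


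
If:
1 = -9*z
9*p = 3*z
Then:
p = -1/27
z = -1/9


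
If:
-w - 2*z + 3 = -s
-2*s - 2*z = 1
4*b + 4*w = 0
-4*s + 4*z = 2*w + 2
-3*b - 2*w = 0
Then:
No Solution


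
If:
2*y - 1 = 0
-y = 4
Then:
No Solution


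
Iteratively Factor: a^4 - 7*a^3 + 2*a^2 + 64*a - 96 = (a - 2)*(a^3 - 5*a^2 - 8*a + 48) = (a - 4)*(a - 2)*(a^2 - a - 12) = (a - 4)*(a - 2)*(a + 3)*(a - 4)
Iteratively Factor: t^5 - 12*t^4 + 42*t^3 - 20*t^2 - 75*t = (t - 5)*(t^4 - 7*t^3 + 7*t^2 + 15*t) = t*(t - 5)*(t^3 - 7*t^2 + 7*t + 15) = t*(t - 5)^2*(t^2 - 2*t - 3) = t*(t - 5)^2*(t + 1)*(t - 3)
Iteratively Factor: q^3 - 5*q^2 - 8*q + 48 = (q - 4)*(q^2 - q - 12) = (q - 4)^2*(q + 3)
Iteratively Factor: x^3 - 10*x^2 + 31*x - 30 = (x - 2)*(x^2 - 8*x + 15) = (x - 3)*(x - 2)*(x - 5)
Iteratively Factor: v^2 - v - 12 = (v + 3)*(v - 4)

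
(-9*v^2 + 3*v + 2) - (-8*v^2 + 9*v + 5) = -v^2 - 6*v - 3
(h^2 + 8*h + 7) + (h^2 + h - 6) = 2*h^2 + 9*h + 1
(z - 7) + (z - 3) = 2*z - 10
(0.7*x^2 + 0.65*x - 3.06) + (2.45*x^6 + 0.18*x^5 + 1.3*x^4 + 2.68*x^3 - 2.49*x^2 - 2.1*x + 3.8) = 2.45*x^6 + 0.18*x^5 + 1.3*x^4 + 2.68*x^3 - 1.79*x^2 - 1.45*x + 0.74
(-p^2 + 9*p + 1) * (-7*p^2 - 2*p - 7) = 7*p^4 - 61*p^3 - 18*p^2 - 65*p - 7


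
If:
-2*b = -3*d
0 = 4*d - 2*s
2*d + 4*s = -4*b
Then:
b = 0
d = 0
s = 0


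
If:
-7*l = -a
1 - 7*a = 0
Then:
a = 1/7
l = 1/49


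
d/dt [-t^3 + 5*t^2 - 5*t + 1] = -3*t^2 + 10*t - 5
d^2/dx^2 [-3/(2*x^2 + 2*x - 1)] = 12*(2*x^2 + 2*x - 2*(2*x + 1)^2 - 1)/(2*x^2 + 2*x - 1)^3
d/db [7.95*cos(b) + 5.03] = -7.95*sin(b)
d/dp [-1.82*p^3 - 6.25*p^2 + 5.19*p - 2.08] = -5.46*p^2 - 12.5*p + 5.19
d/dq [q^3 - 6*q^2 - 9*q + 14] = 3*q^2 - 12*q - 9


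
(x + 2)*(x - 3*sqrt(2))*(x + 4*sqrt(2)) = x^3 + sqrt(2)*x^2 + 2*x^2 - 24*x + 2*sqrt(2)*x - 48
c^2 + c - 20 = (c - 4)*(c + 5)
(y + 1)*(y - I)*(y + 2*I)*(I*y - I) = I*y^4 - y^3 + I*y^2 + y - 2*I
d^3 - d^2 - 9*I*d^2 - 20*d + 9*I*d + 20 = (d - 1)*(d - 5*I)*(d - 4*I)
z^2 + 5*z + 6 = (z + 2)*(z + 3)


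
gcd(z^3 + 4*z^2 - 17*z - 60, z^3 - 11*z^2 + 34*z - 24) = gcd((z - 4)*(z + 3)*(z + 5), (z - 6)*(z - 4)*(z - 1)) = z - 4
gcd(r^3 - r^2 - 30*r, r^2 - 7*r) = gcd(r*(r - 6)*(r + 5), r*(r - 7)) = r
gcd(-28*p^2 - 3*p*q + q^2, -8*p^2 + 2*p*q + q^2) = 4*p + q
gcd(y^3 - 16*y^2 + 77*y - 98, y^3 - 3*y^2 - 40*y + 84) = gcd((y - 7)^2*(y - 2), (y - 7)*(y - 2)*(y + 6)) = y^2 - 9*y + 14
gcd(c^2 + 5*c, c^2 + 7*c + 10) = c + 5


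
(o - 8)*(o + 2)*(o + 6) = o^3 - 52*o - 96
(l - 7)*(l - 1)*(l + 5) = l^3 - 3*l^2 - 33*l + 35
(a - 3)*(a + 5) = a^2 + 2*a - 15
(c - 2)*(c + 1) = c^2 - c - 2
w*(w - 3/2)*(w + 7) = w^3 + 11*w^2/2 - 21*w/2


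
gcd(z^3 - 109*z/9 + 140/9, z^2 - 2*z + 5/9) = z - 5/3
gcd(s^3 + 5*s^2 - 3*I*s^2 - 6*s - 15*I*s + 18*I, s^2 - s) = s - 1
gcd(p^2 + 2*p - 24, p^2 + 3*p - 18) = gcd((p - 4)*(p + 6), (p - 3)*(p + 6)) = p + 6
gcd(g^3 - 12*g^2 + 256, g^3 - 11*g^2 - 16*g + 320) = g^2 - 16*g + 64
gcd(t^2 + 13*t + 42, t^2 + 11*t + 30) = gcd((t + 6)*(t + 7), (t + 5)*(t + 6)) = t + 6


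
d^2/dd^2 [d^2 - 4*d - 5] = 2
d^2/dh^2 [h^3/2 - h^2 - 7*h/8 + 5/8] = 3*h - 2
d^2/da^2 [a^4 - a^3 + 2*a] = 6*a*(2*a - 1)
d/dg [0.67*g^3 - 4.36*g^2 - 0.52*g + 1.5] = 2.01*g^2 - 8.72*g - 0.52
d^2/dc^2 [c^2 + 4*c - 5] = 2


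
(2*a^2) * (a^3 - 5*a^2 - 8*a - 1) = 2*a^5 - 10*a^4 - 16*a^3 - 2*a^2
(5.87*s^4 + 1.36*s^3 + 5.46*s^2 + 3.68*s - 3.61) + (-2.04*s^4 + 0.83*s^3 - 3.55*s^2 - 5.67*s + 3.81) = 3.83*s^4 + 2.19*s^3 + 1.91*s^2 - 1.99*s + 0.2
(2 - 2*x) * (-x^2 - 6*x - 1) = 2*x^3 + 10*x^2 - 10*x - 2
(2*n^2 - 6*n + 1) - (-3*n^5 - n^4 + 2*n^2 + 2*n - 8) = 3*n^5 + n^4 - 8*n + 9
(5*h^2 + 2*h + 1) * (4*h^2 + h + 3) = 20*h^4 + 13*h^3 + 21*h^2 + 7*h + 3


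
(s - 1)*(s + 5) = s^2 + 4*s - 5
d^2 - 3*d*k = d*(d - 3*k)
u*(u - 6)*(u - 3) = u^3 - 9*u^2 + 18*u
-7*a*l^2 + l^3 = l^2*(-7*a + l)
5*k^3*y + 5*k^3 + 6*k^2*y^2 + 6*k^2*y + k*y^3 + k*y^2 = (k + y)*(5*k + y)*(k*y + k)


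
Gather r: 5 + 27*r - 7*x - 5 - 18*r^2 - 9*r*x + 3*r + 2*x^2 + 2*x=-18*r^2 + r*(30 - 9*x) + 2*x^2 - 5*x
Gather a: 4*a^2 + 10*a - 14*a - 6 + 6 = 4*a^2 - 4*a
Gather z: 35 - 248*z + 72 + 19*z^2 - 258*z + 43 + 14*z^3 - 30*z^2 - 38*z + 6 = 14*z^3 - 11*z^2 - 544*z + 156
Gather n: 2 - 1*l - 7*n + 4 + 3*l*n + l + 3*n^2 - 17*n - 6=3*n^2 + n*(3*l - 24)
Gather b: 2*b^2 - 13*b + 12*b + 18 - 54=2*b^2 - b - 36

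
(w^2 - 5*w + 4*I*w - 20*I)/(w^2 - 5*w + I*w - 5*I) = (w + 4*I)/(w + I)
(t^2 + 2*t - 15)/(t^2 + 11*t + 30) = (t - 3)/(t + 6)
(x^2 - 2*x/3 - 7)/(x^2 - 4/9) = 3*(3*x^2 - 2*x - 21)/(9*x^2 - 4)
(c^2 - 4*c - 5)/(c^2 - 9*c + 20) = (c + 1)/(c - 4)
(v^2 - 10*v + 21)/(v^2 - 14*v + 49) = (v - 3)/(v - 7)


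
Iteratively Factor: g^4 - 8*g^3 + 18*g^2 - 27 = (g - 3)*(g^3 - 5*g^2 + 3*g + 9) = (g - 3)^2*(g^2 - 2*g - 3) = (g - 3)^2*(g + 1)*(g - 3)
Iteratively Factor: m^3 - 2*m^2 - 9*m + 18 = (m + 3)*(m^2 - 5*m + 6) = (m - 2)*(m + 3)*(m - 3)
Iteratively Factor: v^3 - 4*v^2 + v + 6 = (v - 3)*(v^2 - v - 2) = (v - 3)*(v - 2)*(v + 1)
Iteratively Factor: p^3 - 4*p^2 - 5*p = (p)*(p^2 - 4*p - 5) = p*(p + 1)*(p - 5)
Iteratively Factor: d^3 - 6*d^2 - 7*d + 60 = (d + 3)*(d^2 - 9*d + 20) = (d - 5)*(d + 3)*(d - 4)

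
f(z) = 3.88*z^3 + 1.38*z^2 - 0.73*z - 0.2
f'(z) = 11.64*z^2 + 2.76*z - 0.73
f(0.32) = -0.17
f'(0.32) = 1.35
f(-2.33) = -40.09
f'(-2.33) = 56.03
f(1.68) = 20.87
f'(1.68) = 36.76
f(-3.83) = -195.15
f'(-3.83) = 159.45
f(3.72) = 215.92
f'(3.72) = 170.62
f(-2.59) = -56.46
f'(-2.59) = 70.20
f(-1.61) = -11.64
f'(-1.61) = 25.00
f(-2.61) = -57.88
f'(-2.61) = 71.36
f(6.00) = 883.18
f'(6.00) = 434.87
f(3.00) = 114.79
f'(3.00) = 112.31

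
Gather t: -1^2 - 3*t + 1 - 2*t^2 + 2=-2*t^2 - 3*t + 2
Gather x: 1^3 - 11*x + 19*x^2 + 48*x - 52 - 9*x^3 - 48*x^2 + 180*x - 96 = -9*x^3 - 29*x^2 + 217*x - 147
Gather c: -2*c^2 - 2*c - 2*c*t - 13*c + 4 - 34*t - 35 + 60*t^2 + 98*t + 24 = -2*c^2 + c*(-2*t - 15) + 60*t^2 + 64*t - 7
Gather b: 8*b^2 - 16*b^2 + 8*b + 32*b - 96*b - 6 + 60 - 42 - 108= -8*b^2 - 56*b - 96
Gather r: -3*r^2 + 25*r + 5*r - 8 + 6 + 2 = -3*r^2 + 30*r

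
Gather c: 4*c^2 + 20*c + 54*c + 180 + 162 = 4*c^2 + 74*c + 342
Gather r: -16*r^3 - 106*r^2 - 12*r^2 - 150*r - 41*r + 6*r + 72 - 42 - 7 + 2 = -16*r^3 - 118*r^2 - 185*r + 25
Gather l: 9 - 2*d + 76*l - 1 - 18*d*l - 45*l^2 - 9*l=-2*d - 45*l^2 + l*(67 - 18*d) + 8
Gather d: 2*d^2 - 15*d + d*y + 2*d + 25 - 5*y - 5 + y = 2*d^2 + d*(y - 13) - 4*y + 20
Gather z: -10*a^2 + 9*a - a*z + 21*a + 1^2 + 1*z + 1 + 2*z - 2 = -10*a^2 + 30*a + z*(3 - a)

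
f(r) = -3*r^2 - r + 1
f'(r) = -6*r - 1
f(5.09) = -81.81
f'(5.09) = -31.54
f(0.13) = 0.82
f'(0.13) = -1.78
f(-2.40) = -13.88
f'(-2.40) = 13.40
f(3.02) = -29.38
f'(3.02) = -19.12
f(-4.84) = -64.44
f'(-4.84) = 28.04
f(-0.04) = 1.04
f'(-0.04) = -0.76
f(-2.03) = -9.33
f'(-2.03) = 11.18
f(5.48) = -94.57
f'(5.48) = -33.88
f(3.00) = -29.00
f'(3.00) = -19.00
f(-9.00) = -233.00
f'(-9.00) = 53.00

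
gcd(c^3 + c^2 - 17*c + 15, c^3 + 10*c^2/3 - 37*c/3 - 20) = c^2 + 2*c - 15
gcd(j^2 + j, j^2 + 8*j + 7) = j + 1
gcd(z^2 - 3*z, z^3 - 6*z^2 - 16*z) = z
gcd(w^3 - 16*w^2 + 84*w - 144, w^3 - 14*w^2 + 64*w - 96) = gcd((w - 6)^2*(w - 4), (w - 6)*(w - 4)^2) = w^2 - 10*w + 24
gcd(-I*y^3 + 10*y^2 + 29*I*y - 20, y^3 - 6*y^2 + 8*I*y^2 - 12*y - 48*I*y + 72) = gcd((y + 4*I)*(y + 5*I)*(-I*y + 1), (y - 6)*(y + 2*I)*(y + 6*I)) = 1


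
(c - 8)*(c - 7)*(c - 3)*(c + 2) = c^4 - 16*c^3 + 65*c^2 + 34*c - 336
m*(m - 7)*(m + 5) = m^3 - 2*m^2 - 35*m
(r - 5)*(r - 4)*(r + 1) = r^3 - 8*r^2 + 11*r + 20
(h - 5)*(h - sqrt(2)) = h^2 - 5*h - sqrt(2)*h + 5*sqrt(2)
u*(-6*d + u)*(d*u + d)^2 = -6*d^3*u^3 - 12*d^3*u^2 - 6*d^3*u + d^2*u^4 + 2*d^2*u^3 + d^2*u^2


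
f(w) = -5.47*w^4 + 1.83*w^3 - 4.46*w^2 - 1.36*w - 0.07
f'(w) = -21.88*w^3 + 5.49*w^2 - 8.92*w - 1.36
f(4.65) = -2476.24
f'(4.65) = -2124.05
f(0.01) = -0.08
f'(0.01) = -1.45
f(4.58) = -2330.89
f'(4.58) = -2029.11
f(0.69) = -3.77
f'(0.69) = -12.09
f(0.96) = -8.51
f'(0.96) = -24.22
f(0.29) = -0.83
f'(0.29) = -4.02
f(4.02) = -1387.26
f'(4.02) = -1369.93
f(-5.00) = -3752.27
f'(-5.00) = 2915.49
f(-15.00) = -284078.17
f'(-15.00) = 75212.69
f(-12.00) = -117214.15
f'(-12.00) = 38704.88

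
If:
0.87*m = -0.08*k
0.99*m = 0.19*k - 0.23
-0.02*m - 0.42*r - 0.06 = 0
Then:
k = 0.82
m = -0.08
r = -0.14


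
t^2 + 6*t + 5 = (t + 1)*(t + 5)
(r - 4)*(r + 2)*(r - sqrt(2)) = r^3 - 2*r^2 - sqrt(2)*r^2 - 8*r + 2*sqrt(2)*r + 8*sqrt(2)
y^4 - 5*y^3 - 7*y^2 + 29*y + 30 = (y - 5)*(y - 3)*(y + 1)*(y + 2)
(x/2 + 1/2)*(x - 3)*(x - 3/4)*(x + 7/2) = x^4/2 + 3*x^3/8 - 89*x^2/16 - 3*x/2 + 63/16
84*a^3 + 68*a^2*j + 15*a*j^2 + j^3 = (2*a + j)*(6*a + j)*(7*a + j)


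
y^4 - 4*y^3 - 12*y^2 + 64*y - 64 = (y - 4)*(y - 2)^2*(y + 4)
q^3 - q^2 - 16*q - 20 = (q - 5)*(q + 2)^2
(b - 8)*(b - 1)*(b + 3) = b^3 - 6*b^2 - 19*b + 24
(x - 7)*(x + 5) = x^2 - 2*x - 35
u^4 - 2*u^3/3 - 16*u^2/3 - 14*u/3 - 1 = (u - 3)*(u + 1/3)*(u + 1)^2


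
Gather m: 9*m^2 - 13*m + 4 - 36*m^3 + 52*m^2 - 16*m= -36*m^3 + 61*m^2 - 29*m + 4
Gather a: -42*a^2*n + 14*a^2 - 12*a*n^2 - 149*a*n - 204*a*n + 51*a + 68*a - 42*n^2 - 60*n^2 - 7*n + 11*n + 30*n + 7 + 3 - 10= a^2*(14 - 42*n) + a*(-12*n^2 - 353*n + 119) - 102*n^2 + 34*n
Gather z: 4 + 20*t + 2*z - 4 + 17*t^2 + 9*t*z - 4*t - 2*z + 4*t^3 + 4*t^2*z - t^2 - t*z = 4*t^3 + 16*t^2 + 16*t + z*(4*t^2 + 8*t)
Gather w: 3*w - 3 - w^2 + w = -w^2 + 4*w - 3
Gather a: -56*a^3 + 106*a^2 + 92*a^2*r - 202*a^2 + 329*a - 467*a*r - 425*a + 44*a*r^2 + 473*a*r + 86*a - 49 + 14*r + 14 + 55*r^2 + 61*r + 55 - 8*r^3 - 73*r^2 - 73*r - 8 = -56*a^3 + a^2*(92*r - 96) + a*(44*r^2 + 6*r - 10) - 8*r^3 - 18*r^2 + 2*r + 12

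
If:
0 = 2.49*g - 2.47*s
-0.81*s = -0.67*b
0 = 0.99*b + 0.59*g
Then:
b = 0.00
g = 0.00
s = 0.00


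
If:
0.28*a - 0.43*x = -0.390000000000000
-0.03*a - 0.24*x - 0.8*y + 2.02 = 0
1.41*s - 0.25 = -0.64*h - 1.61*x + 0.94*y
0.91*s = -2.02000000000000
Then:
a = 9.67540574282147 - 4.29463171036205*y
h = 8.50370630461923*y - 12.8496372151569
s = -2.22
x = 7.20724094881398 - 2.79650436953808*y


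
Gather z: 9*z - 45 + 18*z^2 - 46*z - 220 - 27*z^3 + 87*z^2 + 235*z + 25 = -27*z^3 + 105*z^2 + 198*z - 240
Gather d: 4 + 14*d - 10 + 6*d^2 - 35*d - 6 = 6*d^2 - 21*d - 12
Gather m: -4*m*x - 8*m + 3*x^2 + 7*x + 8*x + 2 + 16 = m*(-4*x - 8) + 3*x^2 + 15*x + 18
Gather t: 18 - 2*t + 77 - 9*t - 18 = 77 - 11*t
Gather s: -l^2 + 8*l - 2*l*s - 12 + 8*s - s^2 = -l^2 + 8*l - s^2 + s*(8 - 2*l) - 12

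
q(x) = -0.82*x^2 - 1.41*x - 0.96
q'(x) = -1.64*x - 1.41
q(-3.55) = -6.29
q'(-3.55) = 4.41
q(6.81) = -48.59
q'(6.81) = -12.58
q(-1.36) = -0.56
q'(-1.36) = 0.82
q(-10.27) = -72.97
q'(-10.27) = 15.43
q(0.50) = -1.87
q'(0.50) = -2.23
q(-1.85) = -1.16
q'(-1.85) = 1.62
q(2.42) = -9.17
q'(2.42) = -5.38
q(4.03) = -19.96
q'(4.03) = -8.02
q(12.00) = -135.96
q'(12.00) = -21.09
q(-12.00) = -102.12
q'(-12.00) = 18.27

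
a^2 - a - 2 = (a - 2)*(a + 1)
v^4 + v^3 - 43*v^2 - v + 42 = (v - 6)*(v - 1)*(v + 1)*(v + 7)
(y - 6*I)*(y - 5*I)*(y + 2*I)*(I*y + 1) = I*y^4 + 10*y^3 - 17*I*y^2 + 52*y - 60*I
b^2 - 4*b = b*(b - 4)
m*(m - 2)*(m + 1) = m^3 - m^2 - 2*m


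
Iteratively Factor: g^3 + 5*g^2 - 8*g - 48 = (g + 4)*(g^2 + g - 12) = (g - 3)*(g + 4)*(g + 4)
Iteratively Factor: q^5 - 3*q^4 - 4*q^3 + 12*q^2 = (q)*(q^4 - 3*q^3 - 4*q^2 + 12*q) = q^2*(q^3 - 3*q^2 - 4*q + 12) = q^2*(q - 2)*(q^2 - q - 6) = q^2*(q - 3)*(q - 2)*(q + 2)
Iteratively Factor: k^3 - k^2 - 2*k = (k)*(k^2 - k - 2) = k*(k - 2)*(k + 1)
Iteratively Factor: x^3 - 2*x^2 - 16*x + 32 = (x + 4)*(x^2 - 6*x + 8) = (x - 2)*(x + 4)*(x - 4)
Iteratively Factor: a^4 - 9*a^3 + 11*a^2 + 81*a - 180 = (a - 5)*(a^3 - 4*a^2 - 9*a + 36) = (a - 5)*(a - 3)*(a^2 - a - 12) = (a - 5)*(a - 4)*(a - 3)*(a + 3)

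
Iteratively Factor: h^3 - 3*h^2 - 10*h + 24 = (h - 2)*(h^2 - h - 12) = (h - 4)*(h - 2)*(h + 3)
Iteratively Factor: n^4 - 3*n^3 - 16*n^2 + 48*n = (n + 4)*(n^3 - 7*n^2 + 12*n) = n*(n + 4)*(n^2 - 7*n + 12) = n*(n - 4)*(n + 4)*(n - 3)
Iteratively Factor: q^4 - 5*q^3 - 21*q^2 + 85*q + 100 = (q + 1)*(q^3 - 6*q^2 - 15*q + 100) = (q + 1)*(q + 4)*(q^2 - 10*q + 25) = (q - 5)*(q + 1)*(q + 4)*(q - 5)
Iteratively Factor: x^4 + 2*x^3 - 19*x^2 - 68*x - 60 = (x + 2)*(x^3 - 19*x - 30) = (x - 5)*(x + 2)*(x^2 + 5*x + 6) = (x - 5)*(x + 2)*(x + 3)*(x + 2)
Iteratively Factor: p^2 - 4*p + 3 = (p - 1)*(p - 3)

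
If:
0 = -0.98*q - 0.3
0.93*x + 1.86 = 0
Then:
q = -0.31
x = -2.00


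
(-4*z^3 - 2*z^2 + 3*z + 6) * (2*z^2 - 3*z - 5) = -8*z^5 + 8*z^4 + 32*z^3 + 13*z^2 - 33*z - 30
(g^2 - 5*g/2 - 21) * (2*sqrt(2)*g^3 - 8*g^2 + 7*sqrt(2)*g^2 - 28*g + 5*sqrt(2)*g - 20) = 2*sqrt(2)*g^5 - 8*g^4 + 2*sqrt(2)*g^4 - 109*sqrt(2)*g^3/2 - 8*g^3 - 319*sqrt(2)*g^2/2 + 218*g^2 - 105*sqrt(2)*g + 638*g + 420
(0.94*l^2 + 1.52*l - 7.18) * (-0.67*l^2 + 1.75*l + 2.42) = -0.6298*l^4 + 0.6266*l^3 + 9.7454*l^2 - 8.8866*l - 17.3756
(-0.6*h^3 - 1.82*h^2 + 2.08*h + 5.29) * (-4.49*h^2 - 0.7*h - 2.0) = 2.694*h^5 + 8.5918*h^4 - 6.8652*h^3 - 21.5681*h^2 - 7.863*h - 10.58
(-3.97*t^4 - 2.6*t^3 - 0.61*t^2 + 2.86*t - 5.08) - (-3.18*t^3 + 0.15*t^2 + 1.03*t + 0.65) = -3.97*t^4 + 0.58*t^3 - 0.76*t^2 + 1.83*t - 5.73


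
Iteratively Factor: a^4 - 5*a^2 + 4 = (a - 2)*(a^3 + 2*a^2 - a - 2) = (a - 2)*(a + 1)*(a^2 + a - 2) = (a - 2)*(a + 1)*(a + 2)*(a - 1)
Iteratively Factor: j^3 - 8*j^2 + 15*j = (j - 3)*(j^2 - 5*j) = (j - 5)*(j - 3)*(j)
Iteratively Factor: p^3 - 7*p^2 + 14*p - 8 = (p - 1)*(p^2 - 6*p + 8) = (p - 4)*(p - 1)*(p - 2)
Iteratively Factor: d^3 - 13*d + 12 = (d - 3)*(d^2 + 3*d - 4) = (d - 3)*(d + 4)*(d - 1)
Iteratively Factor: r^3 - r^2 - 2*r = (r - 2)*(r^2 + r) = r*(r - 2)*(r + 1)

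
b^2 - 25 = (b - 5)*(b + 5)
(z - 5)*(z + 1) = z^2 - 4*z - 5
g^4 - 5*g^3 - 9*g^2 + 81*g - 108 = (g - 3)^3*(g + 4)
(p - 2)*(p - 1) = p^2 - 3*p + 2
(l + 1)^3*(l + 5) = l^4 + 8*l^3 + 18*l^2 + 16*l + 5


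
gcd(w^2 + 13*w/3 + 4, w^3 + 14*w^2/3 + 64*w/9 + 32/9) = w + 4/3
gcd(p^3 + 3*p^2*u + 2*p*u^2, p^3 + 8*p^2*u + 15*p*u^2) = p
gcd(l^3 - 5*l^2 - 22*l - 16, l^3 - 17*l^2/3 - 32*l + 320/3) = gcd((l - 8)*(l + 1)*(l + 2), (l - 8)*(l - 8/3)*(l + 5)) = l - 8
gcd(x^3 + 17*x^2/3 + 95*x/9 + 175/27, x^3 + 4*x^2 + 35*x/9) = x^2 + 4*x + 35/9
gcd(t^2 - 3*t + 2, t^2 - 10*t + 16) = t - 2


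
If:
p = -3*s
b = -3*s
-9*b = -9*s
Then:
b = 0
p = 0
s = 0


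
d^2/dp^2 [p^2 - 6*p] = 2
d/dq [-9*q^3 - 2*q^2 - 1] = q*(-27*q - 4)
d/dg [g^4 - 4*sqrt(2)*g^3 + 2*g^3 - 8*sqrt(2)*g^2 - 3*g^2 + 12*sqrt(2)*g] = 4*g^3 - 12*sqrt(2)*g^2 + 6*g^2 - 16*sqrt(2)*g - 6*g + 12*sqrt(2)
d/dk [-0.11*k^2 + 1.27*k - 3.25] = 1.27 - 0.22*k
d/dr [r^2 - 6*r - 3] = 2*r - 6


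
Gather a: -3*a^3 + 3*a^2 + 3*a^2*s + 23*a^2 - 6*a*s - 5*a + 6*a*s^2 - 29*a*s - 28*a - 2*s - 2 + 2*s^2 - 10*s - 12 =-3*a^3 + a^2*(3*s + 26) + a*(6*s^2 - 35*s - 33) + 2*s^2 - 12*s - 14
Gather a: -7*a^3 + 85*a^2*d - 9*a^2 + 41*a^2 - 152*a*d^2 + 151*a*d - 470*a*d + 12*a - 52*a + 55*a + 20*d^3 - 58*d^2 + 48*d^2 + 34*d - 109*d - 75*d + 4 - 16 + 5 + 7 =-7*a^3 + a^2*(85*d + 32) + a*(-152*d^2 - 319*d + 15) + 20*d^3 - 10*d^2 - 150*d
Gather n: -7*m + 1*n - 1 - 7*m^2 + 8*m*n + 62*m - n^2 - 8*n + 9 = -7*m^2 + 55*m - n^2 + n*(8*m - 7) + 8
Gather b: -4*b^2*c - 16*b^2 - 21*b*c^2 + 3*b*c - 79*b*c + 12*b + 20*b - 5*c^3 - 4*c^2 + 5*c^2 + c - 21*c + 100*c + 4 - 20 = b^2*(-4*c - 16) + b*(-21*c^2 - 76*c + 32) - 5*c^3 + c^2 + 80*c - 16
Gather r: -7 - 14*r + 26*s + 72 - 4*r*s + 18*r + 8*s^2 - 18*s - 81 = r*(4 - 4*s) + 8*s^2 + 8*s - 16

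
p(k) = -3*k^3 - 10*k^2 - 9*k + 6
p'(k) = -9*k^2 - 20*k - 9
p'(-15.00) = -1734.00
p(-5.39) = 233.76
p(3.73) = -322.38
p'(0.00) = -9.00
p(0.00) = 6.00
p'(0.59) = -23.93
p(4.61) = -541.93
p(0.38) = 0.97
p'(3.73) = -208.82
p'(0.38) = -17.90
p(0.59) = -3.41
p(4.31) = -458.74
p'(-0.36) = -2.97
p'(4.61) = -292.47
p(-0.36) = 8.08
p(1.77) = -57.89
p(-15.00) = 8016.00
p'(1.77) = -72.60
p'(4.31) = -262.38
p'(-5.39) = -162.67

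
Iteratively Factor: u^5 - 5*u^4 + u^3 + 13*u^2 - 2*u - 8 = (u + 1)*(u^4 - 6*u^3 + 7*u^2 + 6*u - 8) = (u - 2)*(u + 1)*(u^3 - 4*u^2 - u + 4) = (u - 2)*(u + 1)^2*(u^2 - 5*u + 4) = (u - 2)*(u - 1)*(u + 1)^2*(u - 4)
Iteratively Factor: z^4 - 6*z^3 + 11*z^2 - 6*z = (z - 2)*(z^3 - 4*z^2 + 3*z) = z*(z - 2)*(z^2 - 4*z + 3) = z*(z - 2)*(z - 1)*(z - 3)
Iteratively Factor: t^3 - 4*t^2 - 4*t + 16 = (t - 2)*(t^2 - 2*t - 8) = (t - 2)*(t + 2)*(t - 4)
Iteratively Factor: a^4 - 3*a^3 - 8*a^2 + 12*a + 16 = (a - 2)*(a^3 - a^2 - 10*a - 8) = (a - 4)*(a - 2)*(a^2 + 3*a + 2) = (a - 4)*(a - 2)*(a + 1)*(a + 2)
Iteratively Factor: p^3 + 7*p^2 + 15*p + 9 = (p + 3)*(p^2 + 4*p + 3) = (p + 1)*(p + 3)*(p + 3)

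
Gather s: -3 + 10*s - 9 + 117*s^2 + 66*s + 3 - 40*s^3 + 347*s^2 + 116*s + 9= -40*s^3 + 464*s^2 + 192*s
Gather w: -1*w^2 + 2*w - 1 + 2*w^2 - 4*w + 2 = w^2 - 2*w + 1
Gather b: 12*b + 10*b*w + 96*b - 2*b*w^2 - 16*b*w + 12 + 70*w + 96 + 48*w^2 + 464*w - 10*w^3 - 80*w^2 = b*(-2*w^2 - 6*w + 108) - 10*w^3 - 32*w^2 + 534*w + 108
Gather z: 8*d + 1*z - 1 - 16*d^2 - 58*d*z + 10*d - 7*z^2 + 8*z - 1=-16*d^2 + 18*d - 7*z^2 + z*(9 - 58*d) - 2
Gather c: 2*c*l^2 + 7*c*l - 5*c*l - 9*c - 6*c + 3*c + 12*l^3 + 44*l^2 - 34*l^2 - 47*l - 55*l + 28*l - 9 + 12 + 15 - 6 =c*(2*l^2 + 2*l - 12) + 12*l^3 + 10*l^2 - 74*l + 12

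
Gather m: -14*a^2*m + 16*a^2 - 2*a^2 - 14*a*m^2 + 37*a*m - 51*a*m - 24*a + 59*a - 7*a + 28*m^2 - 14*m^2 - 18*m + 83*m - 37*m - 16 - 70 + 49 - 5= 14*a^2 + 28*a + m^2*(14 - 14*a) + m*(-14*a^2 - 14*a + 28) - 42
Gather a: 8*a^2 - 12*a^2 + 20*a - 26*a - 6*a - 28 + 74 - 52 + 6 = -4*a^2 - 12*a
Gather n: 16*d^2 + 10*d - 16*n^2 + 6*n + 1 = 16*d^2 + 10*d - 16*n^2 + 6*n + 1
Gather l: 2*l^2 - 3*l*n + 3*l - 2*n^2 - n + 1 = 2*l^2 + l*(3 - 3*n) - 2*n^2 - n + 1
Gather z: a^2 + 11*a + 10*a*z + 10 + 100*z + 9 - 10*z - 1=a^2 + 11*a + z*(10*a + 90) + 18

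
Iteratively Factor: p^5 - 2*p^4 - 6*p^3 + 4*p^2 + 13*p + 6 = (p + 1)*(p^4 - 3*p^3 - 3*p^2 + 7*p + 6) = (p - 2)*(p + 1)*(p^3 - p^2 - 5*p - 3) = (p - 2)*(p + 1)^2*(p^2 - 2*p - 3) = (p - 3)*(p - 2)*(p + 1)^2*(p + 1)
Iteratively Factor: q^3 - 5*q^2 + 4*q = (q)*(q^2 - 5*q + 4) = q*(q - 4)*(q - 1)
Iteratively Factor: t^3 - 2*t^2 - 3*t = (t)*(t^2 - 2*t - 3) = t*(t - 3)*(t + 1)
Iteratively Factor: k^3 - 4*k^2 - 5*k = (k)*(k^2 - 4*k - 5) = k*(k + 1)*(k - 5)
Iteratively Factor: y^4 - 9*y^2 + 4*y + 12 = (y + 3)*(y^3 - 3*y^2 + 4) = (y - 2)*(y + 3)*(y^2 - y - 2) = (y - 2)^2*(y + 3)*(y + 1)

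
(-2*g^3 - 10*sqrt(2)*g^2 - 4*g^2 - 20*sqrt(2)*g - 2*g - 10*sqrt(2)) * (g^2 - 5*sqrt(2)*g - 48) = -2*g^5 - 4*g^4 + 194*g^3 + 392*g^2 + 480*sqrt(2)*g^2 + 196*g + 960*sqrt(2)*g + 480*sqrt(2)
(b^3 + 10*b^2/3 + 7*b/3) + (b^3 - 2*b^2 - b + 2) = 2*b^3 + 4*b^2/3 + 4*b/3 + 2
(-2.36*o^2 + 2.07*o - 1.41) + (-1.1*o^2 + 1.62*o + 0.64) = -3.46*o^2 + 3.69*o - 0.77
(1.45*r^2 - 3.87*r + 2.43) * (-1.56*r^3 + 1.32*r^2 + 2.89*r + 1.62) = -2.262*r^5 + 7.9512*r^4 - 4.7087*r^3 - 5.6277*r^2 + 0.753299999999999*r + 3.9366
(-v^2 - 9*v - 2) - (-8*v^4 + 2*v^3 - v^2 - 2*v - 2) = 8*v^4 - 2*v^3 - 7*v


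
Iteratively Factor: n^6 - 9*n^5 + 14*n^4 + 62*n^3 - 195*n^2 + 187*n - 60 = (n - 5)*(n^5 - 4*n^4 - 6*n^3 + 32*n^2 - 35*n + 12) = (n - 5)*(n - 4)*(n^4 - 6*n^2 + 8*n - 3) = (n - 5)*(n - 4)*(n - 1)*(n^3 + n^2 - 5*n + 3) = (n - 5)*(n - 4)*(n - 1)^2*(n^2 + 2*n - 3) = (n - 5)*(n - 4)*(n - 1)^2*(n + 3)*(n - 1)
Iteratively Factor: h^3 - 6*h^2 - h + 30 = (h - 3)*(h^2 - 3*h - 10) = (h - 3)*(h + 2)*(h - 5)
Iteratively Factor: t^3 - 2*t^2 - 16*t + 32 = (t - 4)*(t^2 + 2*t - 8) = (t - 4)*(t + 4)*(t - 2)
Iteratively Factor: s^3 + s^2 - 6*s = (s - 2)*(s^2 + 3*s) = (s - 2)*(s + 3)*(s)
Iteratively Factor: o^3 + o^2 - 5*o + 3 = (o - 1)*(o^2 + 2*o - 3) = (o - 1)^2*(o + 3)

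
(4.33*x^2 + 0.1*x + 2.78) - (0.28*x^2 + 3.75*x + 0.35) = 4.05*x^2 - 3.65*x + 2.43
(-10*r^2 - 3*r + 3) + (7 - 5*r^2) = -15*r^2 - 3*r + 10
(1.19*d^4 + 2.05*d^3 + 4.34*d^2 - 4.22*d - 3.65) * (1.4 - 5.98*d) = -7.1162*d^5 - 10.593*d^4 - 23.0832*d^3 + 31.3116*d^2 + 15.919*d - 5.11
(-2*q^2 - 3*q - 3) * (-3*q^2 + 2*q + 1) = 6*q^4 + 5*q^3 + q^2 - 9*q - 3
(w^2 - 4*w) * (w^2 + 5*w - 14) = w^4 + w^3 - 34*w^2 + 56*w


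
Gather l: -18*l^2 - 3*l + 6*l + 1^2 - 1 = -18*l^2 + 3*l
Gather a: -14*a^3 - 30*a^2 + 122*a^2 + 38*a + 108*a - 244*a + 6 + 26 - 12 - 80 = -14*a^3 + 92*a^2 - 98*a - 60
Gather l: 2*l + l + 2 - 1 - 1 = 3*l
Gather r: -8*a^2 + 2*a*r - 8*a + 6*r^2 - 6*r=-8*a^2 - 8*a + 6*r^2 + r*(2*a - 6)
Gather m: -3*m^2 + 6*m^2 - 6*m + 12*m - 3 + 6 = 3*m^2 + 6*m + 3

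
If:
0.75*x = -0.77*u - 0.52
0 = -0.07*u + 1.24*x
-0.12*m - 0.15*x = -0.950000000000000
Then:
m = 7.96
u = -0.64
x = -0.04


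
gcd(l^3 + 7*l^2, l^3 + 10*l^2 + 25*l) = l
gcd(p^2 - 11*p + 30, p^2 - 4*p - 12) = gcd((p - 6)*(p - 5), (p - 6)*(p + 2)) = p - 6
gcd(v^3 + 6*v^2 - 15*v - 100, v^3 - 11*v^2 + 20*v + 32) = v - 4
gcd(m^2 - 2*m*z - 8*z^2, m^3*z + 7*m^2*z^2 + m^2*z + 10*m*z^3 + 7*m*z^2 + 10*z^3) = m + 2*z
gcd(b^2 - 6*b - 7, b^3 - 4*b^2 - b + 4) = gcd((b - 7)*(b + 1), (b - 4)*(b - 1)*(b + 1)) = b + 1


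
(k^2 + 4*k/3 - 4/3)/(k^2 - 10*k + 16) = (3*k^2 + 4*k - 4)/(3*(k^2 - 10*k + 16))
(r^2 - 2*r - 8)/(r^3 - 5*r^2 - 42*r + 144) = (r^2 - 2*r - 8)/(r^3 - 5*r^2 - 42*r + 144)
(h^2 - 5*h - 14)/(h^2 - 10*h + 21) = (h + 2)/(h - 3)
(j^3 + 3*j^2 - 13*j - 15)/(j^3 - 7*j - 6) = (j + 5)/(j + 2)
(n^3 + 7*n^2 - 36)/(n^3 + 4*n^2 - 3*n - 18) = (n + 6)/(n + 3)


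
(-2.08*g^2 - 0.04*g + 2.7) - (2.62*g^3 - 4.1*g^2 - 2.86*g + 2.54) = -2.62*g^3 + 2.02*g^2 + 2.82*g + 0.16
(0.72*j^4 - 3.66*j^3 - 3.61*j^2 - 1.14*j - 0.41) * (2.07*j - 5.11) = 1.4904*j^5 - 11.2554*j^4 + 11.2299*j^3 + 16.0873*j^2 + 4.9767*j + 2.0951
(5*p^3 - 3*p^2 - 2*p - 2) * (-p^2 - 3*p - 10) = -5*p^5 - 12*p^4 - 39*p^3 + 38*p^2 + 26*p + 20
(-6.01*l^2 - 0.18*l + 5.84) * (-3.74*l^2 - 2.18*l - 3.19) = 22.4774*l^4 + 13.775*l^3 - 2.2773*l^2 - 12.157*l - 18.6296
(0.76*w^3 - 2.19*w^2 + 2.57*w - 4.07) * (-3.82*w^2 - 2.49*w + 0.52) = -2.9032*w^5 + 6.4734*w^4 - 3.9691*w^3 + 8.0093*w^2 + 11.4707*w - 2.1164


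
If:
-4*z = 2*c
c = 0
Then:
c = 0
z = 0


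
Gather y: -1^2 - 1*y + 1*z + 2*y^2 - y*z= 2*y^2 + y*(-z - 1) + z - 1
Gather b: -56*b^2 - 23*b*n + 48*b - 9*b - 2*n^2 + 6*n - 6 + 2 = -56*b^2 + b*(39 - 23*n) - 2*n^2 + 6*n - 4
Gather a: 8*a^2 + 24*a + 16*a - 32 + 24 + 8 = 8*a^2 + 40*a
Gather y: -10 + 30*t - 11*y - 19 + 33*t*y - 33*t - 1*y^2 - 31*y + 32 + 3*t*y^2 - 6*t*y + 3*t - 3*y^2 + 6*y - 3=y^2*(3*t - 4) + y*(27*t - 36)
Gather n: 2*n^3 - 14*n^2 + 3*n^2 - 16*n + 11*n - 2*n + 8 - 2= 2*n^3 - 11*n^2 - 7*n + 6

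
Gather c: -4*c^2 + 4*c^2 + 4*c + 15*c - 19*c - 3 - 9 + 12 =0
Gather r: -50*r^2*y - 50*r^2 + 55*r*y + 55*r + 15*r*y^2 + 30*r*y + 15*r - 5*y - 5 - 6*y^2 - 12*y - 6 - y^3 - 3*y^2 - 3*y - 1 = r^2*(-50*y - 50) + r*(15*y^2 + 85*y + 70) - y^3 - 9*y^2 - 20*y - 12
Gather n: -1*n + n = 0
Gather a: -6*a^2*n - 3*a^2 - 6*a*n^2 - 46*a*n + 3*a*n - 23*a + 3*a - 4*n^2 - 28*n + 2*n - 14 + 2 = a^2*(-6*n - 3) + a*(-6*n^2 - 43*n - 20) - 4*n^2 - 26*n - 12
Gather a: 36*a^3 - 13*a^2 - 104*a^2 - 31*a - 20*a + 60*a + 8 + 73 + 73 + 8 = 36*a^3 - 117*a^2 + 9*a + 162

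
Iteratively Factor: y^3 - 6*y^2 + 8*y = (y - 2)*(y^2 - 4*y) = y*(y - 2)*(y - 4)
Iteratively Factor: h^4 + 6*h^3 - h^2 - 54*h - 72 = (h + 2)*(h^3 + 4*h^2 - 9*h - 36) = (h + 2)*(h + 3)*(h^2 + h - 12) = (h - 3)*(h + 2)*(h + 3)*(h + 4)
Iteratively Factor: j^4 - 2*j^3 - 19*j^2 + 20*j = (j - 1)*(j^3 - j^2 - 20*j) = j*(j - 1)*(j^2 - j - 20) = j*(j - 1)*(j + 4)*(j - 5)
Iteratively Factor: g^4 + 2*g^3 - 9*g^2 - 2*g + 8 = (g - 2)*(g^3 + 4*g^2 - g - 4) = (g - 2)*(g + 1)*(g^2 + 3*g - 4) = (g - 2)*(g - 1)*(g + 1)*(g + 4)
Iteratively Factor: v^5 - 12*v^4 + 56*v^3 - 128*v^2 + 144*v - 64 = (v - 2)*(v^4 - 10*v^3 + 36*v^2 - 56*v + 32) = (v - 2)^2*(v^3 - 8*v^2 + 20*v - 16) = (v - 2)^3*(v^2 - 6*v + 8) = (v - 2)^4*(v - 4)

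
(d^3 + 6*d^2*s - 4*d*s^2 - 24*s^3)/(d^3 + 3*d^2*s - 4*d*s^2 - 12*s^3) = (d + 6*s)/(d + 3*s)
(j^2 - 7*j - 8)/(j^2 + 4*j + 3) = (j - 8)/(j + 3)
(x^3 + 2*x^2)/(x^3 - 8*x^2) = (x + 2)/(x - 8)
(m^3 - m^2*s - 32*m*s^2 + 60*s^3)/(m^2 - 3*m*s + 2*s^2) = (-m^2 - m*s + 30*s^2)/(-m + s)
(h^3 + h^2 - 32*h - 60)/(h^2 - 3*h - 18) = (h^2 + 7*h + 10)/(h + 3)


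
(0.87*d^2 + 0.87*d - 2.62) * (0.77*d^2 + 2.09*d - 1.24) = 0.6699*d^4 + 2.4882*d^3 - 1.2779*d^2 - 6.5546*d + 3.2488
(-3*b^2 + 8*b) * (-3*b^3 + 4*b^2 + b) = 9*b^5 - 36*b^4 + 29*b^3 + 8*b^2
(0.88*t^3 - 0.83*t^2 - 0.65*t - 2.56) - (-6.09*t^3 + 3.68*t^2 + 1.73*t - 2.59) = 6.97*t^3 - 4.51*t^2 - 2.38*t + 0.0299999999999998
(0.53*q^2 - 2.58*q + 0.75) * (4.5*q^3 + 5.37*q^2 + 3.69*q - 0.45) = 2.385*q^5 - 8.7639*q^4 - 8.5239*q^3 - 5.7312*q^2 + 3.9285*q - 0.3375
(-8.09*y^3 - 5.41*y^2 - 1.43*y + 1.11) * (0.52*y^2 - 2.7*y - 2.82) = -4.2068*y^5 + 19.0298*y^4 + 36.6772*y^3 + 19.6944*y^2 + 1.0356*y - 3.1302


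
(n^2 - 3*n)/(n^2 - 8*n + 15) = n/(n - 5)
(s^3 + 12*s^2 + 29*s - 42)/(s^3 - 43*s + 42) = (s + 6)/(s - 6)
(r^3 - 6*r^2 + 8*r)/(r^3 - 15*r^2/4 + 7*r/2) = 4*(r - 4)/(4*r - 7)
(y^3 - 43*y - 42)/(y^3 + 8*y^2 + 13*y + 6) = (y - 7)/(y + 1)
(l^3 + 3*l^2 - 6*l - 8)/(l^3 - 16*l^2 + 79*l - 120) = (l^3 + 3*l^2 - 6*l - 8)/(l^3 - 16*l^2 + 79*l - 120)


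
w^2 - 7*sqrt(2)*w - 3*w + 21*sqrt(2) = (w - 3)*(w - 7*sqrt(2))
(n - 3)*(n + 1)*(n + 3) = n^3 + n^2 - 9*n - 9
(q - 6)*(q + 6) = q^2 - 36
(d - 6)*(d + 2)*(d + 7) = d^3 + 3*d^2 - 40*d - 84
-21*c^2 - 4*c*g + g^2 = (-7*c + g)*(3*c + g)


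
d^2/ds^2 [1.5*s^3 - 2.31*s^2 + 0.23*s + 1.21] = 9.0*s - 4.62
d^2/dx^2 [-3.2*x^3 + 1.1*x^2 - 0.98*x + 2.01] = 2.2 - 19.2*x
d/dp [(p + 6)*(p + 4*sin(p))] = p + (p + 6)*(4*cos(p) + 1) + 4*sin(p)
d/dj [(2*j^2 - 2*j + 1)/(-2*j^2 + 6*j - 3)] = 8*j*(j - 1)/(4*j^4 - 24*j^3 + 48*j^2 - 36*j + 9)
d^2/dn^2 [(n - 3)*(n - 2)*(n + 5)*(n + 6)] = 12*n^2 + 36*n - 38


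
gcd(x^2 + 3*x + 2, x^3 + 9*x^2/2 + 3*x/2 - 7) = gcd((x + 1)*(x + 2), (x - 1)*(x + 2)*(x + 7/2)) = x + 2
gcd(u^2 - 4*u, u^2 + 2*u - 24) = u - 4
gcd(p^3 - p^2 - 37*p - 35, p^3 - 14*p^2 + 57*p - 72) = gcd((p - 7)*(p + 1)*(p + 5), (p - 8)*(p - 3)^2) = 1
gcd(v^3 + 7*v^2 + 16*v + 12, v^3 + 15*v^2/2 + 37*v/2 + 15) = v^2 + 5*v + 6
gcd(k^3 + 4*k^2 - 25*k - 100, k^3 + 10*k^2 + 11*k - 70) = k + 5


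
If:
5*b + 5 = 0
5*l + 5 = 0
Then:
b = -1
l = -1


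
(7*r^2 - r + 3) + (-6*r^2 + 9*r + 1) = r^2 + 8*r + 4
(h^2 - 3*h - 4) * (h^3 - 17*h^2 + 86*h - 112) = h^5 - 20*h^4 + 133*h^3 - 302*h^2 - 8*h + 448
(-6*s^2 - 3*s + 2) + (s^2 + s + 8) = -5*s^2 - 2*s + 10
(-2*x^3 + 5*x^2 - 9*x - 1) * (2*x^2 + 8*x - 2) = -4*x^5 - 6*x^4 + 26*x^3 - 84*x^2 + 10*x + 2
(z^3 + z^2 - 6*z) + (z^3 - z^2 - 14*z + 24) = 2*z^3 - 20*z + 24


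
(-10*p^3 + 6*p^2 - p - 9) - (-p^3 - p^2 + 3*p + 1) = -9*p^3 + 7*p^2 - 4*p - 10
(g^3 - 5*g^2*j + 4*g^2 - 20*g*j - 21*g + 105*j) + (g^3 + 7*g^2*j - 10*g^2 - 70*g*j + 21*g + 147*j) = 2*g^3 + 2*g^2*j - 6*g^2 - 90*g*j + 252*j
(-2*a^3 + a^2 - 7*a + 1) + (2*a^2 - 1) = -2*a^3 + 3*a^2 - 7*a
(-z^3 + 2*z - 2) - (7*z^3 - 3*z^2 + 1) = -8*z^3 + 3*z^2 + 2*z - 3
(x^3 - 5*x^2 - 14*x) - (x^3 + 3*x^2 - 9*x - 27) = -8*x^2 - 5*x + 27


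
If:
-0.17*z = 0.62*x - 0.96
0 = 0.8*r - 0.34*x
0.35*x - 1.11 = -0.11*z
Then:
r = -4.06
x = -9.55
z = 40.48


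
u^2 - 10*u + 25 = (u - 5)^2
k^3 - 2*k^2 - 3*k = k*(k - 3)*(k + 1)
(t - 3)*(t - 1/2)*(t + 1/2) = t^3 - 3*t^2 - t/4 + 3/4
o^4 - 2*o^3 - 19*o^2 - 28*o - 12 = (o - 6)*(o + 1)^2*(o + 2)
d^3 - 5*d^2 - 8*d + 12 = (d - 6)*(d - 1)*(d + 2)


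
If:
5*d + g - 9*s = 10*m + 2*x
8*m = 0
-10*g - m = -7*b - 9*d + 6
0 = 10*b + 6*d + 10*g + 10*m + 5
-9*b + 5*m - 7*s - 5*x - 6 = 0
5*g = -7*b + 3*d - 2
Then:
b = 9/88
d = -13/264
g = -63/110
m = 0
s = 83/264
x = -301/165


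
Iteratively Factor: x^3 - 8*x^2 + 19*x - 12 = (x - 4)*(x^2 - 4*x + 3) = (x - 4)*(x - 3)*(x - 1)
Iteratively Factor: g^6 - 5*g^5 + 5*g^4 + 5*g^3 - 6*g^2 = (g - 1)*(g^5 - 4*g^4 + g^3 + 6*g^2) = g*(g - 1)*(g^4 - 4*g^3 + g^2 + 6*g) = g*(g - 2)*(g - 1)*(g^3 - 2*g^2 - 3*g) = g^2*(g - 2)*(g - 1)*(g^2 - 2*g - 3) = g^2*(g - 3)*(g - 2)*(g - 1)*(g + 1)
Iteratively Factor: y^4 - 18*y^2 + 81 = (y + 3)*(y^3 - 3*y^2 - 9*y + 27) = (y + 3)^2*(y^2 - 6*y + 9) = (y - 3)*(y + 3)^2*(y - 3)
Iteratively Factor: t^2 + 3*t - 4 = (t - 1)*(t + 4)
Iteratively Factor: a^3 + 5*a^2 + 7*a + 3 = (a + 1)*(a^2 + 4*a + 3) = (a + 1)*(a + 3)*(a + 1)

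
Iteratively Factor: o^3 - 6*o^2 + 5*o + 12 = (o - 3)*(o^2 - 3*o - 4) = (o - 3)*(o + 1)*(o - 4)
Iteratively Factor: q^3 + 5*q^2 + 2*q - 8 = (q - 1)*(q^2 + 6*q + 8) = (q - 1)*(q + 2)*(q + 4)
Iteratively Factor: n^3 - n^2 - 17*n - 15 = (n + 1)*(n^2 - 2*n - 15) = (n + 1)*(n + 3)*(n - 5)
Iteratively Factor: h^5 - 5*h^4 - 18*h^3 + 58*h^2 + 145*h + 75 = (h - 5)*(h^4 - 18*h^2 - 32*h - 15) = (h - 5)^2*(h^3 + 5*h^2 + 7*h + 3) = (h - 5)^2*(h + 1)*(h^2 + 4*h + 3) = (h - 5)^2*(h + 1)^2*(h + 3)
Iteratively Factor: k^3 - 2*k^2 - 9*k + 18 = (k - 2)*(k^2 - 9) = (k - 2)*(k + 3)*(k - 3)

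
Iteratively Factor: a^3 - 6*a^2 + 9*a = (a - 3)*(a^2 - 3*a) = a*(a - 3)*(a - 3)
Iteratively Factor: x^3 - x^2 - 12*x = (x - 4)*(x^2 + 3*x) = x*(x - 4)*(x + 3)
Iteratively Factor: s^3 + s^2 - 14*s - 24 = (s - 4)*(s^2 + 5*s + 6) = (s - 4)*(s + 3)*(s + 2)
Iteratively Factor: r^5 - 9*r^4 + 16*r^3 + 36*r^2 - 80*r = (r - 2)*(r^4 - 7*r^3 + 2*r^2 + 40*r) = (r - 4)*(r - 2)*(r^3 - 3*r^2 - 10*r) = (r - 4)*(r - 2)*(r + 2)*(r^2 - 5*r) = (r - 5)*(r - 4)*(r - 2)*(r + 2)*(r)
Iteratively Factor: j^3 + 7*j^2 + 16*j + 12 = (j + 2)*(j^2 + 5*j + 6) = (j + 2)^2*(j + 3)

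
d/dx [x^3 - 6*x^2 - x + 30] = 3*x^2 - 12*x - 1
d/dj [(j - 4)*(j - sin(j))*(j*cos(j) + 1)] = (4 - j)*(j - sin(j))*(j*sin(j) - cos(j)) + (4 - j)*(j*cos(j) + 1)*(cos(j) - 1) + (j - sin(j))*(j*cos(j) + 1)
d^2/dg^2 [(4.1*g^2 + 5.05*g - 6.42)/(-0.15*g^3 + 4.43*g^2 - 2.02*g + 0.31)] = (-0.1845*g^6 - 0.681749999999994*g^5 + 29.3215500000001*g^4 - 339.45625*g^3 + 798.587988*g^2 - 301.297902*g + 27.646524)/(0.003375*g^9 - 0.299025*g^8 + 8.967555*g^7 - 95.012972*g^6 + 121.999044*g^5 - 73.043253*g^4 + 24.930049*g^3 - 5.071941*g^2 + 0.582366*g - 0.029791)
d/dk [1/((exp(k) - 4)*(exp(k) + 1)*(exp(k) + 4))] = -((exp(k) - 4)*(exp(k) + 1) + (exp(k) - 4)*(exp(k) + 4) + (exp(k) + 1)*(exp(k) + 4))/(4*(exp(k) - 4)^2*(exp(k) + 4)^2*cosh(k/2)^2)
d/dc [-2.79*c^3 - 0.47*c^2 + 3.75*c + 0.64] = -8.37*c^2 - 0.94*c + 3.75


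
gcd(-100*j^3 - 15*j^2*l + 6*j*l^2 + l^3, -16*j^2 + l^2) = 4*j - l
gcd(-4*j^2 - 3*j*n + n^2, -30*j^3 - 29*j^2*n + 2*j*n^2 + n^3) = j + n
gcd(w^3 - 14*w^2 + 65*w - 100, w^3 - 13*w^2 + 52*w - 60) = w - 5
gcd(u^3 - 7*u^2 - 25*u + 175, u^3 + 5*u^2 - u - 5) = u + 5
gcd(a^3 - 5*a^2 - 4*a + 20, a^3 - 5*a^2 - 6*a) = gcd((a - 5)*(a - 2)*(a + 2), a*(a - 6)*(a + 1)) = 1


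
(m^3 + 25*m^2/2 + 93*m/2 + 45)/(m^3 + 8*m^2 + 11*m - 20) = (m^2 + 15*m/2 + 9)/(m^2 + 3*m - 4)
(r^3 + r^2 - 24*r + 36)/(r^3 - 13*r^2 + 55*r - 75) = (r^2 + 4*r - 12)/(r^2 - 10*r + 25)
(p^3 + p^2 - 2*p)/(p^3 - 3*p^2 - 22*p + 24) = p*(p + 2)/(p^2 - 2*p - 24)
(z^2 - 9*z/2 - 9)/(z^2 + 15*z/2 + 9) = (z - 6)/(z + 6)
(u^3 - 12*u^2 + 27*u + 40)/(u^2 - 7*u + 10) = (u^2 - 7*u - 8)/(u - 2)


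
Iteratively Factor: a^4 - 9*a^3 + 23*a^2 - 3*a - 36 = (a - 3)*(a^3 - 6*a^2 + 5*a + 12) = (a - 4)*(a - 3)*(a^2 - 2*a - 3) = (a - 4)*(a - 3)^2*(a + 1)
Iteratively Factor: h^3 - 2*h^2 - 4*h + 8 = (h + 2)*(h^2 - 4*h + 4) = (h - 2)*(h + 2)*(h - 2)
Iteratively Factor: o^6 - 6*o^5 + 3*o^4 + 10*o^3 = (o - 5)*(o^5 - o^4 - 2*o^3) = (o - 5)*(o - 2)*(o^4 + o^3) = o*(o - 5)*(o - 2)*(o^3 + o^2) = o*(o - 5)*(o - 2)*(o + 1)*(o^2) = o^2*(o - 5)*(o - 2)*(o + 1)*(o)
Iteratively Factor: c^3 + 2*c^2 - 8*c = (c - 2)*(c^2 + 4*c) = (c - 2)*(c + 4)*(c)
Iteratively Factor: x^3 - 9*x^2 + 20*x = (x - 5)*(x^2 - 4*x) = (x - 5)*(x - 4)*(x)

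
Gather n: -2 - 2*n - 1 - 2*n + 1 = -4*n - 2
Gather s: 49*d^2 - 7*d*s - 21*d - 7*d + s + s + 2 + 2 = 49*d^2 - 28*d + s*(2 - 7*d) + 4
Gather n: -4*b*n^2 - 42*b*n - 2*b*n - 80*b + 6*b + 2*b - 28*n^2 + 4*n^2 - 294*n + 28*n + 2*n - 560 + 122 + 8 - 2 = -72*b + n^2*(-4*b - 24) + n*(-44*b - 264) - 432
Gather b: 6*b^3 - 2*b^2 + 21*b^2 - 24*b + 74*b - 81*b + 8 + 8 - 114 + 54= 6*b^3 + 19*b^2 - 31*b - 44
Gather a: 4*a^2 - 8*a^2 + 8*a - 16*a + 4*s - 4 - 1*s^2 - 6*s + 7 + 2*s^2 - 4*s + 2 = -4*a^2 - 8*a + s^2 - 6*s + 5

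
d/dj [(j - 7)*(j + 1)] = 2*j - 6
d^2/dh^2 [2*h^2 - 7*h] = 4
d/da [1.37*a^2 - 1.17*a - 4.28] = 2.74*a - 1.17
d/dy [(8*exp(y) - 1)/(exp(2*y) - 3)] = 2*(-4*exp(2*y) + exp(y) - 12)*exp(y)/(exp(4*y) - 6*exp(2*y) + 9)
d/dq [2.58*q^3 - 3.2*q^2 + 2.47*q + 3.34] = 7.74*q^2 - 6.4*q + 2.47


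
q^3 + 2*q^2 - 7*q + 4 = (q - 1)^2*(q + 4)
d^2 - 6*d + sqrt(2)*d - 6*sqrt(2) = (d - 6)*(d + sqrt(2))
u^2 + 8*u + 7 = (u + 1)*(u + 7)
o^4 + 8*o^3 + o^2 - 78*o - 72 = (o - 3)*(o + 1)*(o + 4)*(o + 6)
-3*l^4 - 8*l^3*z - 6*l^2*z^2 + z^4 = (-3*l + z)*(l + z)^3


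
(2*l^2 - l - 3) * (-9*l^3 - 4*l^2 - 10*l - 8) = -18*l^5 + l^4 + 11*l^3 + 6*l^2 + 38*l + 24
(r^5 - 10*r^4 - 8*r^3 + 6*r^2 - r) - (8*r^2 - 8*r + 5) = r^5 - 10*r^4 - 8*r^3 - 2*r^2 + 7*r - 5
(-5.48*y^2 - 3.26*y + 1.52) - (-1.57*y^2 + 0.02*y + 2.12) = -3.91*y^2 - 3.28*y - 0.6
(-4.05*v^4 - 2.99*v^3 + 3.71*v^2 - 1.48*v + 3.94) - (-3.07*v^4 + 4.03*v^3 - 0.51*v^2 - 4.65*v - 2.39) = -0.98*v^4 - 7.02*v^3 + 4.22*v^2 + 3.17*v + 6.33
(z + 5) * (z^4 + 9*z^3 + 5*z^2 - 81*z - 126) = z^5 + 14*z^4 + 50*z^3 - 56*z^2 - 531*z - 630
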